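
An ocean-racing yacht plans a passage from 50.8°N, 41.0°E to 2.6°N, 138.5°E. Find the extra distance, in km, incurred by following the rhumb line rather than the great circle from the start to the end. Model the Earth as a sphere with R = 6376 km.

Great circle: cos σ = sin φ₁ sin φ₂ + cos φ₁ cos φ₂ cos Δλ,  σ = 1.6181 rad → d_gc = 10316.8 km
Rhumb line: Δψ = -0.9872, q = Δφ/Δψ = 0.8522, d_rh = R√(Δφ²+q²Δλ²) = 10689.2 km
Excess = 10689.2 − 10316.8 = 372.4 ≈ 372 km

372 km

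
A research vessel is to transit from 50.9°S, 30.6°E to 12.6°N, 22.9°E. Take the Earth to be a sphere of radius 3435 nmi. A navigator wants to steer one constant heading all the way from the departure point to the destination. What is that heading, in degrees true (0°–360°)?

Meridional parts: M(φ₁)=-1.0354, M(φ₂)=+0.2217 → ΔM = +1.2571;  Δλ = -0.1344 rad
tan C = Δλ / ΔM = -0.1069 → C = 353.90°

353.9°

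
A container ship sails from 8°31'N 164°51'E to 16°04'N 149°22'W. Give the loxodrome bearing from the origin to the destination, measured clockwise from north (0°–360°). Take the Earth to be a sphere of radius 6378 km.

80.4°

Meridional parts: M(φ₁)=+0.1492, M(φ₂)=+0.2842 → ΔM = +0.1350;  Δλ = +0.7991 rad
tan C = Δλ / ΔM = +5.9203 → C = 80.41°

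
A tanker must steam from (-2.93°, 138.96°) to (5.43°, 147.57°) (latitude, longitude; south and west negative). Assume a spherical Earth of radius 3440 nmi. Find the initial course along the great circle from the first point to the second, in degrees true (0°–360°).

N = sin Δλ·cos φ₂ = +0.1490;  D = cos φ₁ sin φ₂ − sin φ₁ cos φ₂ cos Δλ = +0.1448
initial course = atan2(N, D) = 45.82°

45.8°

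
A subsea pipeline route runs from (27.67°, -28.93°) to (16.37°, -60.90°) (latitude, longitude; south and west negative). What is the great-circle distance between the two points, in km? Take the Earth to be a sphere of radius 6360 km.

Haversine: a = sin²(Δφ/2)+cos φ₁ cos φ₂ sin²(Δλ/2) = 0.07413;  σ = 2·atan2(√a,√(1−a))
σ = 31.599° → d = Rσ = 6360·0.55152 = 3508 km

3508 km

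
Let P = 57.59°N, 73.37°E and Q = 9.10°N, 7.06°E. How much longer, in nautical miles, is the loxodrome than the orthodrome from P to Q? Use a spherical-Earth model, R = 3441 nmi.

Great circle: cos σ = sin φ₁ sin φ₂ + cos φ₁ cos φ₂ cos Δλ,  σ = 1.2173 rad → d_gc = 4188.8 nmi
Rhumb line: Δψ = -1.0762, q = Δφ/Δψ = 0.7864, d_rh = R√(Δφ²+q²Δλ²) = 4276.4 nmi
Excess = 4276.4 − 4188.8 = 87.6 ≈ 88 nmi

88 nmi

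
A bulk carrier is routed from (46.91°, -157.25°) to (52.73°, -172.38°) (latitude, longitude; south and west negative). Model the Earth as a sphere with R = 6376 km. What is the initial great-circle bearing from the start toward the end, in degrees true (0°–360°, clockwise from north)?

306.4°

N = sin Δλ·cos φ₂ = -0.1581;  D = cos φ₁ sin φ₂ − sin φ₁ cos φ₂ cos Δλ = +0.1167
initial course = atan2(N, D) = 306.45°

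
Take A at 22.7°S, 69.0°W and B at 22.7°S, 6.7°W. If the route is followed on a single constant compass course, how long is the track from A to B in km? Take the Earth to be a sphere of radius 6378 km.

6398 km

Δψ = ln[tan(π/4+φ₂/2)/tan(π/4+φ₁/2)] = +0.0000;  Δφ = +0.0000 rad,  Δλ = +1.0873 rad
Δψ ≈ 0 so q = cos φ₁ = 0.9225
d = R·√(Δφ² + q²Δλ²) = 6378·1.00311 = 6398 km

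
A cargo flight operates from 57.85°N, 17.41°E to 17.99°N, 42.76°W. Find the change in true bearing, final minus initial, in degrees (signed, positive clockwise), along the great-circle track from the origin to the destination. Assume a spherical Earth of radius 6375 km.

-41.5°

Initial bearing θ₁ = atan2(sin Δλ cos φ₂, cos φ₁ sin φ₂ − sin φ₁ cos φ₂ cos Δλ) = 254.02°
Final bearing θ₂ = (initial bearing from the destination back to the start) + 180° = 212.54°
Δθ = θ₂ − θ₁ = -41.5°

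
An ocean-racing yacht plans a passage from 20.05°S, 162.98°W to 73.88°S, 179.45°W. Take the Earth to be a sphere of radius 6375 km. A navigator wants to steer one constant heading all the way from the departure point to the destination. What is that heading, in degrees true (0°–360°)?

Δψ = ln[tan(π/4+φ₂/2)/tan(π/4+φ₁/2)] = -1.5974
Δλ = -0.2875 rad (taken the short way round)
course = atan2(Δλ, Δψ) = 190.20°

190.2°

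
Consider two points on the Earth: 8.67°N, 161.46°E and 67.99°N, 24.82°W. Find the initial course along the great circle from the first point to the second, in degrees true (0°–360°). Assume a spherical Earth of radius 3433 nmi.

2.4°

θ = atan2( sin Δλ·cos φ₂ ,  cos φ₁ sin φ₂ − sin φ₁ cos φ₂ cos Δλ )
  = atan2(+0.0410, +0.9727) = 2.41°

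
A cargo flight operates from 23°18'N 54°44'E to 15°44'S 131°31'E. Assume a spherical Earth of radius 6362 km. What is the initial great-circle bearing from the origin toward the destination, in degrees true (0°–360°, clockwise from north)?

109.7°

N = sin Δλ·cos φ₂ = +0.9370;  D = cos φ₁ sin φ₂ − sin φ₁ cos φ₂ cos Δλ = -0.3361
initial course = atan2(N, D) = 109.73°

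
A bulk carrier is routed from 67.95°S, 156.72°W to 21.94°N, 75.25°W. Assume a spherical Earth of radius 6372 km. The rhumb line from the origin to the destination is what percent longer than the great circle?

Great circle: σ = 1.8699 rad → d_gc = Rσ = 11914.9 km
Rhumb: Δφ = +1.5689, Δλ = +1.4219, Δψ = +2.0283, q = Δφ/Δψ = 0.7735 → d_rh = R√(Δφ²+q²Δλ²) = 12208.8 km
Excess = (12208.8 − 11914.9) / 11914.9 = 293.9 / 11914.9 = 2.47% ≈ 2.5%

2.5%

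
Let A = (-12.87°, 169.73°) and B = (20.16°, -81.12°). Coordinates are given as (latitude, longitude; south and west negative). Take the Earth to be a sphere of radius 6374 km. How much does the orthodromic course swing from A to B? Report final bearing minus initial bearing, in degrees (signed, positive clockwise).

+10.7°

At departure: θ₁ = atan2(sin Δλ cos φ₂, cos φ₁ sin φ₂ − sin φ₁ cos φ₂ cos Δλ) = 73.22°
At arrival: θ₂ = atan2(sin Δλ cos φ₁, −cos φ₂ sin φ₁ + sin φ₂ cos φ₁ cos Δλ) = 83.87°
Δθ = θ₂ − θ₁ = +10.7°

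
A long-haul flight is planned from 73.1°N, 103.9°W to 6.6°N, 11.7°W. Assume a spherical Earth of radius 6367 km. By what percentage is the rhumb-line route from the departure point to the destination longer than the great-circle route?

6.0%

Great circle: σ = 1.4717 rad → d_gc = Rσ = 9370.6 km
Rhumb: Δφ = -1.1606, Δλ = +1.6092, Δψ = -1.7913, q = Δφ/Δψ = 0.6479 → d_rh = R√(Δφ²+q²Δλ²) = 9933.7 km
Excess = (9933.7 − 9370.6) / 9370.6 = 563.1 / 9370.6 = 6.01% ≈ 6.0%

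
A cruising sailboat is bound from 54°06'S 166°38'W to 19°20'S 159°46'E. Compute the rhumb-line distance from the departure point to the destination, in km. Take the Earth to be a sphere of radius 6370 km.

Δψ = ln[tan(π/4+φ₂/2)/tan(π/4+φ₁/2)] = +0.7831;  Δφ = +0.6068 rad,  Δλ = -0.5864 rad
q = Δφ/Δψ = 0.7748
d = R·√(Δφ² + q²Δλ²) = 6370·0.75807 = 4829 km

4829 km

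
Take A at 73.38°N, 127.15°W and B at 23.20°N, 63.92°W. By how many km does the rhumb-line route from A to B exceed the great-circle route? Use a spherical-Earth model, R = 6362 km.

Great circle: cos σ = sin φ₁ sin φ₂ + cos φ₁ cos φ₂ cos Δλ,  σ = 1.0519 rad → d_gc = 6692.4 km
Rhumb line: Δψ = -1.5073, q = Δφ/Δψ = 0.5811, d_rh = R√(Δφ²+q²Δλ²) = 6905.7 km
Excess = 6905.7 − 6692.4 = 213.3 ≈ 213 km

213 km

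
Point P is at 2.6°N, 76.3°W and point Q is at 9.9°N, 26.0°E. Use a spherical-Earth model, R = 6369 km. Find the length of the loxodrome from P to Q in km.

11325 km

Δψ = ln[tan(π/4+φ₂/2)/tan(π/4+φ₁/2)] = +0.1283;  Δφ = +0.1274 rad,  Δλ = +1.7855 rad
q = Δφ/Δψ = 0.9934
d = R·√(Δφ² + q²Δλ²) = 6369·1.77820 = 11325 km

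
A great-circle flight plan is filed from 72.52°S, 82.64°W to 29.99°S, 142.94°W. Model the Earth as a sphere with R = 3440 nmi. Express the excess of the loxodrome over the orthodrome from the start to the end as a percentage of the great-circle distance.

Great circle: σ = 0.9202 rad → d_gc = Rσ = 3165.5 nmi
Rhumb: Δφ = +0.7423, Δλ = -1.0524, Δψ = +1.3234, q = Δφ/Δψ = 0.5609 → d_rh = R√(Δφ²+q²Δλ²) = 3262.5 nmi
Excess = (3262.5 − 3165.5) / 3165.5 = 97.0 / 3165.5 = 3.06% ≈ 3.1%

3.1%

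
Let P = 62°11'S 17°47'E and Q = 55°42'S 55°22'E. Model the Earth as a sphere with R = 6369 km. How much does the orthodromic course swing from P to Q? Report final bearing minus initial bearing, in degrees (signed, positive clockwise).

-32.6°

At departure: θ₁ = atan2(sin Δλ cos φ₂, cos φ₁ sin φ₂ − sin φ₁ cos φ₂ cos Δλ) = 88.42°
At arrival: θ₂ = atan2(sin Δλ cos φ₁, −cos φ₂ sin φ₁ + sin φ₂ cos φ₁ cos Δλ) = 55.87°
Δθ = θ₂ − θ₁ = -32.6°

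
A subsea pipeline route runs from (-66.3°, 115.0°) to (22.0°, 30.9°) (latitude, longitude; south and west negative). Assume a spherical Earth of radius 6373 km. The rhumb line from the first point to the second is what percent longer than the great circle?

2.5%

Great circle: σ = 1.8804 rad → d_gc = Rσ = 11983.9 km
Rhumb: Δφ = +1.5411, Δλ = -1.4678, Δψ = +1.9553, q = Δφ/Δψ = 0.7882 → d_rh = R√(Δφ²+q²Δλ²) = 12281.1 km
Excess = (12281.1 − 11983.9) / 11983.9 = 297.2 / 11983.9 = 2.48% ≈ 2.5%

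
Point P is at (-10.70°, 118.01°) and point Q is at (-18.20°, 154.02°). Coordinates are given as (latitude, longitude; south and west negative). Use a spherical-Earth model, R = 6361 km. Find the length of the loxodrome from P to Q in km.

Δψ = ln[tan(π/4+φ₂/2)/tan(π/4+φ₁/2)] = -0.1353;  Δφ = -0.1309 rad,  Δλ = +0.6285 rad
q = Δφ/Δψ = 0.9676
d = R·√(Δφ² + q²Δλ²) = 6361·0.62205 = 3957 km

3957 km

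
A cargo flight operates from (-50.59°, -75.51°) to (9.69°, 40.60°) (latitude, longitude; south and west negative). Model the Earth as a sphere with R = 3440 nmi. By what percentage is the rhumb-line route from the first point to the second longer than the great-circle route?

4.1%

Great circle: σ = 1.9883 rad → d_gc = Rσ = 6839.7 nmi
Rhumb: Δφ = +1.0521, Δλ = +2.0265, Δψ = +1.1967, q = Δφ/Δψ = 0.8791 → d_rh = R√(Δφ²+q²Δλ²) = 7117.4 nmi
Excess = (7117.4 − 6839.7) / 6839.7 = 277.7 / 6839.7 = 4.06% ≈ 4.1%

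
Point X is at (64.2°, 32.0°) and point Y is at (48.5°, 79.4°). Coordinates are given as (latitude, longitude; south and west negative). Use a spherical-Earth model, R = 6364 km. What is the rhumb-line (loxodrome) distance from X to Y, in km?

Δψ = ln[tan(π/4+φ₂/2)/tan(π/4+φ₁/2)] = -0.5033;  Δφ = -0.2740 rad,  Δλ = +0.8273 rad
q = Δφ/Δψ = 0.5444
d = R·√(Δφ² + q²Δλ²) = 6364·0.52719 = 3355 km

3355 km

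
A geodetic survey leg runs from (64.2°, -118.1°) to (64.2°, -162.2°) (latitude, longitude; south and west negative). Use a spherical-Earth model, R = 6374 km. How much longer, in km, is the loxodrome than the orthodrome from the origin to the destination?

Great circle: cos σ = sin φ₁ sin φ₂ + cos φ₁ cos φ₂ cos Δλ,  σ = 0.3283 rad → d_gc = 2092.3 km
Rhumb line: Δψ = +0.0000, q = Δφ/Δψ = 0.4352, d_rh = R√(Δφ²+q²Δλ²) = 2135.2 km
Excess = 2135.2 − 2092.3 = 42.9 ≈ 43 km

43 km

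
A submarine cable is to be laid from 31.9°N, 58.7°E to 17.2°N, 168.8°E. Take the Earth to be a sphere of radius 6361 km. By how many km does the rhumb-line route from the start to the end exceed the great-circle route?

422 km

Great circle: cos σ = sin φ₁ sin φ₂ + cos φ₁ cos φ₂ cos Δλ,  σ = 1.6936 rad → d_gc = 10772.7 km
Rhumb line: Δψ = -0.2832, q = Δφ/Δψ = 0.9061, d_rh = R√(Δφ²+q²Δλ²) = 11194.6 km
Excess = 11194.6 − 10772.7 = 421.9 ≈ 422 km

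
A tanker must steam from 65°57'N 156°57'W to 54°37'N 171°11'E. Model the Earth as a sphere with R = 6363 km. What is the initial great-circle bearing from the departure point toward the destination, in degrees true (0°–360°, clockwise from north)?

249.1°

N = sin Δλ·cos φ₂ = -0.3057;  D = cos φ₁ sin φ₂ − sin φ₁ cos φ₂ cos Δλ = -0.1168
initial course = atan2(N, D) = 249.09°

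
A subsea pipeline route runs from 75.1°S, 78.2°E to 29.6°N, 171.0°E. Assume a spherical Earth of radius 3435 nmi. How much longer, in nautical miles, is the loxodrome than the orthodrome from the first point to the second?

267 nmi

Great circle: cos σ = sin φ₁ sin φ₂ + cos φ₁ cos φ₂ cos Δλ,  σ = 2.0809 rad → d_gc = 7147.8 nmi
Rhumb line: Δψ = +2.5756, q = Δφ/Δψ = 0.7095, d_rh = R√(Δφ²+q²Δλ²) = 7414.9 nmi
Excess = 7414.9 − 7147.8 = 267.1 ≈ 267 nmi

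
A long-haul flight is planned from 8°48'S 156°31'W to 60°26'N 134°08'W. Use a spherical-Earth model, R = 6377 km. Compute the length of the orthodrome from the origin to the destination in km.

7954 km

cos σ = sin φ₁ sin φ₂ + cos φ₁ cos φ₂ cos Δλ
      = sin(-8.80°)sin(60.43°) + cos(-8.80°)cos(60.43°)cos(22.38°) = 0.3178
σ = 71.469° → d = Rσ = 6377·1.24736 = 7954 km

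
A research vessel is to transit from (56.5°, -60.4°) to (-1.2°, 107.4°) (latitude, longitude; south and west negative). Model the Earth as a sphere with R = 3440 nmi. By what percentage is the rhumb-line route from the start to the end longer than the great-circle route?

21.0%

Great circle: σ = 2.1613 rad → d_gc = Rσ = 7435.0 nmi
Rhumb: Δφ = -1.0071, Δλ = +2.9287, Δψ = -1.2217, q = Δφ/Δψ = 0.8243 → d_rh = R√(Δφ²+q²Δλ²) = 8998.1 nmi
Excess = (8998.1 − 7435.0) / 7435.0 = 1563.1 / 7435.0 = 21.02% ≈ 21.0%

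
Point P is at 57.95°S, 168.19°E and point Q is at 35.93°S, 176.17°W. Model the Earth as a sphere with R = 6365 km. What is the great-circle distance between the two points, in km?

Haversine: a = sin²(Δφ/2)+cos φ₁ cos φ₂ sin²(Δλ/2) = 0.04443;  σ = 2·atan2(√a,√(1−a))
σ = 24.336° → d = Rσ = 6365·0.42475 = 2704 km

2704 km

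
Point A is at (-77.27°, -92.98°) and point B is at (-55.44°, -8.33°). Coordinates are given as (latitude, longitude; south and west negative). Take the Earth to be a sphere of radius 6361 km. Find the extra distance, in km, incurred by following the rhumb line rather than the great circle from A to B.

318 km

Great circle: cos σ = sin φ₁ sin φ₂ + cos φ₁ cos φ₂ cos Δλ,  σ = 0.6182 rad → d_gc = 3932.1 km
Rhumb line: Δψ = +1.0256, q = Δφ/Δψ = 0.3715, d_rh = R√(Δφ²+q²Δλ²) = 4250.0 km
Excess = 4250.0 − 3932.1 = 317.9 ≈ 318 km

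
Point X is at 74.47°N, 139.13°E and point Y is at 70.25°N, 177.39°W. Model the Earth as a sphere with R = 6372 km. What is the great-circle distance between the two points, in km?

1499 km

cos σ = sin φ₁ sin φ₂ + cos φ₁ cos φ₂ cos Δλ
      = sin(74.47°)sin(70.25°) + cos(74.47°)cos(70.25°)cos(43.48°) = 0.9725
σ = 13.477° → d = Rσ = 6372·0.23522 = 1499 km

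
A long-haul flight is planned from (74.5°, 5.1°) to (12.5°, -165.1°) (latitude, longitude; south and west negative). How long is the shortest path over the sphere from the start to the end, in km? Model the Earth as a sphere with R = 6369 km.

10314 km

cos σ = sin φ₁ sin φ₂ + cos φ₁ cos φ₂ cos Δλ
      = sin(74.50°)sin(12.50°) + cos(74.50°)cos(12.50°)cos(-170.20°) = -0.0485
σ = 92.782° → d = Rσ = 6369·1.61934 = 10314 km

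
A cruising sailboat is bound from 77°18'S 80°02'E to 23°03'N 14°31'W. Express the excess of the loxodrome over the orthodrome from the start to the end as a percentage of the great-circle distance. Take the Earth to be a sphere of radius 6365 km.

4.7%

Great circle: σ = 1.9801 rad → d_gc = Rσ = 12603.6 km
Rhumb: Δφ = +1.7514, Δλ = -1.6502, Δψ = +2.6093, q = Δφ/Δψ = 0.6712 → d_rh = R√(Δφ²+q²Δλ²) = 13190.3 km
Excess = (13190.3 − 12603.6) / 12603.6 = 586.7 / 12603.6 = 4.66% ≈ 4.7%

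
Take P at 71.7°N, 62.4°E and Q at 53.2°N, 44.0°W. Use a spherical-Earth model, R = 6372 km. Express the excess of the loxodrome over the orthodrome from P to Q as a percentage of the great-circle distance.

Great circle: σ = 0.7854 rad → d_gc = Rσ = 5004.4 km
Rhumb: Δφ = -0.3229, Δλ = -1.8570, Δψ = -0.7253, q = Δφ/Δψ = 0.4452 → d_rh = R√(Δφ²+q²Δλ²) = 5655.5 km
Excess = (5655.5 − 5004.4) / 5004.4 = 651.1 / 5004.4 = 13.01% ≈ 13.0%

13.0%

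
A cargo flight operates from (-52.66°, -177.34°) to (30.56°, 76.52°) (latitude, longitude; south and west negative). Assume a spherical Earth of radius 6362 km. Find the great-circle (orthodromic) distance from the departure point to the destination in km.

13694 km

cos σ = sin φ₁ sin φ₂ + cos φ₁ cos φ₂ cos Δλ
      = sin(-52.66°)sin(30.56°) + cos(-52.66°)cos(30.56°)cos(-106.14°) = -0.5494
σ = 123.328° → d = Rσ = 6362·2.15247 = 13694 km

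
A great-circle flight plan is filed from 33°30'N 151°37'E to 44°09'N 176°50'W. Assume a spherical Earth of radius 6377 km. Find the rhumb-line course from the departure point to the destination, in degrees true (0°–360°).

66.5°

Meridional parts: M(φ₁)=+0.6212, M(φ₂)=+0.8605 → ΔM = +0.2394;  Δλ = +0.5507 rad
tan C = Δλ / ΔM = +2.3003 → C = 66.50°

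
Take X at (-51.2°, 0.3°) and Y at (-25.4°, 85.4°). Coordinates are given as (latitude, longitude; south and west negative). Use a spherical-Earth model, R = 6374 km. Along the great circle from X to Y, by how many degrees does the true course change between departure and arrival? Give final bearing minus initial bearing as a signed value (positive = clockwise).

At departure: θ₁ = atan2(sin Δλ cos φ₂, cos φ₁ sin φ₂ − sin φ₁ cos φ₂ cos Δλ) = 103.05°
At arrival: θ₂ = atan2(sin Δλ cos φ₁, −cos φ₂ sin φ₁ + sin φ₂ cos φ₁ cos Δλ) = 42.51°
Δθ = θ₂ − θ₁ = -60.5°

-60.5°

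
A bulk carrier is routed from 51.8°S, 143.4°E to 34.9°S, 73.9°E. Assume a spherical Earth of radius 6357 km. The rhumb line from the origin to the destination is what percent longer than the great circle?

Great circle: σ = 0.8928 rad → d_gc = Rσ = 5675.4 km
Rhumb: Δφ = +0.2950, Δλ = -1.2130, Δψ = +0.4098, q = Δφ/Δψ = 0.7198 → d_rh = R√(Δφ²+q²Δλ²) = 5858.4 km
Excess = (5858.4 − 5675.4) / 5675.4 = 183.0 / 5675.4 = 3.22% ≈ 3.2%

3.2%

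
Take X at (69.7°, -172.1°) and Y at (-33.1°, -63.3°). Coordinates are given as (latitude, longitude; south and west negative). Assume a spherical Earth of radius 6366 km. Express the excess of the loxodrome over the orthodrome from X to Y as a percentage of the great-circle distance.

Great circle: σ = 2.2216 rad → d_gc = Rσ = 14142.9 km
Rhumb: Δφ = -1.7942, Δλ = +1.8989, Δψ = -2.3330, q = Δφ/Δψ = 0.7690 → d_rh = R√(Δφ²+q²Δλ²) = 14727.0 km
Excess = (14727.0 − 14142.9) / 14142.9 = 584.1 / 14142.9 = 4.13% ≈ 4.1%

4.1%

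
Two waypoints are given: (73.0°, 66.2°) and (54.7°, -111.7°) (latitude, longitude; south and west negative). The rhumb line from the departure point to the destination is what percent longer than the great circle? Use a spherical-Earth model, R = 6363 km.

Great circle: σ = 0.9127 rad → d_gc = Rσ = 5807.3 km
Rhumb: Δφ = -0.3194, Δλ = -3.1049, Δψ = -0.7556, q = Δφ/Δψ = 0.4227 → d_rh = R√(Δφ²+q²Δλ²) = 8594.5 km
Excess = (8594.5 − 5807.3) / 5807.3 = 2787.2 / 5807.3 = 47.99% ≈ 48.0%

48.0%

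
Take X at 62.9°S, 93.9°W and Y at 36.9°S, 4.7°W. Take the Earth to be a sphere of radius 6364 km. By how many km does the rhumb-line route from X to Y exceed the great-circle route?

439 km

Great circle: cos σ = sin φ₁ sin φ₂ + cos φ₁ cos φ₂ cos Δλ,  σ = 1.0008 rad → d_gc = 6369.4 km
Rhumb line: Δψ = +0.7291, q = Δφ/Δψ = 0.6224, d_rh = R√(Δφ²+q²Δλ²) = 6808.8 km
Excess = 6808.8 − 6369.4 = 439.4 ≈ 439 km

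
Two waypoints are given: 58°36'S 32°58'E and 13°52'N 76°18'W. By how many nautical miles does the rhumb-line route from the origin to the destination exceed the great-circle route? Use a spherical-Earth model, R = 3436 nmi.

Great circle: cos σ = sin φ₁ sin φ₂ + cos φ₁ cos φ₂ cos Δλ,  σ = 1.9514 rad → d_gc = 6705.0 nmi
Rhumb line: Δψ = +1.5135, q = Δφ/Δψ = 0.8357, d_rh = R√(Δφ²+q²Δλ²) = 6990.7 nmi
Excess = 6990.7 − 6705.0 = 285.7 ≈ 286 nmi

286 nmi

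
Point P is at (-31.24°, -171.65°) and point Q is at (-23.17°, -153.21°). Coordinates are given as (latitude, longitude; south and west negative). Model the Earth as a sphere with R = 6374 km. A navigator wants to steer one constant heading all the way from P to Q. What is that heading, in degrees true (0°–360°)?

Δψ = ln[tan(π/4+φ₂/2)/tan(π/4+φ₁/2)] = +0.1586
Δλ = +0.3218 rad (taken the short way round)
course = atan2(Δλ, Δψ) = 63.77°

63.8°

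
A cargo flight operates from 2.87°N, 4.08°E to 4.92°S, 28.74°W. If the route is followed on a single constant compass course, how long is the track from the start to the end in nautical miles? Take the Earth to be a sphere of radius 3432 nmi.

2019 nmi

Δψ = ln[tan(π/4+φ₂/2)/tan(π/4+φ₁/2)] = -0.1361;  Δφ = -0.1360 rad,  Δλ = -0.5728 rad
q = Δφ/Δψ = 0.9991
d = R·√(Δφ² + q²Δλ²) = 3432·0.58821 = 2019 nmi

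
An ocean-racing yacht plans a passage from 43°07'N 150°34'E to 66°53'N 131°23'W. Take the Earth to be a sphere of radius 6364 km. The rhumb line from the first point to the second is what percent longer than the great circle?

Great circle: σ = 0.8121 rad → d_gc = Rσ = 5168.5 km
Rhumb: Δφ = +0.4148, Δλ = +1.3622, Δψ = +0.7515, q = Δφ/Δψ = 0.5520 → d_rh = R√(Δφ²+q²Δλ²) = 5465.0 km
Excess = (5465.0 − 5168.5) / 5168.5 = 296.5 / 5168.5 = 5.74% ≈ 5.7%

5.7%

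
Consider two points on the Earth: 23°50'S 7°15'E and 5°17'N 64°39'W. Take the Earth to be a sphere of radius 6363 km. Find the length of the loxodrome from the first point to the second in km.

8435 km

Δψ = ln[tan(π/4+φ₂/2)/tan(π/4+φ₁/2)] = +0.5209;  Δφ = +0.5082 rad,  Δλ = -1.2549 rad
q = Δφ/Δψ = 0.9757
d = R·√(Δφ² + q²Δλ²) = 6363·1.32563 = 8435 km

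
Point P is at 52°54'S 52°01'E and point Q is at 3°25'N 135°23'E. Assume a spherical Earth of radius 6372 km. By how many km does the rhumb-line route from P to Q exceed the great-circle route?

223 km

Great circle: cos σ = sin φ₁ sin φ₂ + cos φ₁ cos φ₂ cos Δλ,  σ = 1.5488 rad → d_gc = 9868.8 km
Rhumb line: Δψ = +1.1516, q = Δφ/Δψ = 0.8535, d_rh = R√(Δφ²+q²Δλ²) = 10091.9 km
Excess = 10091.9 − 9868.8 = 223.1 ≈ 223 km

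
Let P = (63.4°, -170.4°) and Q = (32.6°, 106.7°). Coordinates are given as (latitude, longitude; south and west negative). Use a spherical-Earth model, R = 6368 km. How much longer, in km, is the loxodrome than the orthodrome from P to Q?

361 km

Great circle: cos σ = sin φ₁ sin φ₂ + cos φ₁ cos φ₂ cos Δλ,  σ = 1.0141 rad → d_gc = 6457.9 km
Rhumb line: Δψ = -0.8399, q = Δφ/Δψ = 0.6401, d_rh = R√(Δφ²+q²Δλ²) = 6818.9 km
Excess = 6818.9 − 6457.9 = 361.0 ≈ 361 km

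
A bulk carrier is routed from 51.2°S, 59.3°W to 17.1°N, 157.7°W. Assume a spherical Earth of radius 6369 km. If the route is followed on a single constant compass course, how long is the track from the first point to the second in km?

12304 km

Rhumb course C = atan2(Δλ, Δψ) with Δψ = ln[tan(π/4+φ₂/2)/tan(π/4+φ₁/2)] = +1.3467, Δλ = -1.7174 → C = 308.10°
d = R·|Δφ| / |cos C| = 6369·1.19206 / 0.61705 = 12304 km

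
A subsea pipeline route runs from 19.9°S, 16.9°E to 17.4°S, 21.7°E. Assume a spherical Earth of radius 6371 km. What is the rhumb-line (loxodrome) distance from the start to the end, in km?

Δψ = ln[tan(π/4+φ₂/2)/tan(π/4+φ₁/2)] = +0.0461;  Δφ = +0.0436 rad,  Δλ = +0.0838 rad
q = Δφ/Δψ = 0.9474
d = R·√(Δφ² + q²Δλ²) = 6371·0.09057 = 577 km

577 km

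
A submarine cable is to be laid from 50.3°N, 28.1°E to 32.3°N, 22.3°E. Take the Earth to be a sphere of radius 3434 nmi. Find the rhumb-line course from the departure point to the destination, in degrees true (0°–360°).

193.5°

Meridional parts: M(φ₁)=+1.0189, M(φ₂)=+0.5962 → ΔM = -0.4226;  Δλ = -0.1012 rad
tan C = Δλ / ΔM = +0.2395 → C = 193.47°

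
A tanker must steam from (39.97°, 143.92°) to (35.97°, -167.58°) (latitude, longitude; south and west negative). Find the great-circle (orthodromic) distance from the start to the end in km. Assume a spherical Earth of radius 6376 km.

Haversine: a = sin²(Δφ/2)+cos φ₁ cos φ₂ sin²(Δλ/2) = 0.10585;  σ = 2·atan2(√a,√(1−a))
σ = 37.973° → d = Rσ = 6376·0.66275 = 4226 km

4226 km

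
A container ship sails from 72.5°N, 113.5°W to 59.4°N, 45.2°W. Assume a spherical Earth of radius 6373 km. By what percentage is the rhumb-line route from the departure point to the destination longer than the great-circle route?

Great circle: σ = 0.5002 rad → d_gc = Rσ = 3187.6 km
Rhumb: Δφ = -0.2286, Δλ = +1.1921, Δψ = -0.5752, q = Δφ/Δψ = 0.3975 → d_rh = R√(Δφ²+q²Δλ²) = 3353.1 km
Excess = (3353.1 − 3187.6) / 3187.6 = 165.5 / 3187.6 = 5.19% ≈ 5.2%

5.2%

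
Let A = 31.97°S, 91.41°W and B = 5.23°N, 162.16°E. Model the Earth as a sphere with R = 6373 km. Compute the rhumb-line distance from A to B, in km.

12024 km

Δψ = ln[tan(π/4+φ₂/2)/tan(π/4+φ₁/2)] = +0.6808;  Δφ = +0.6493 rad,  Δλ = -1.8576 rad
q = Δφ/Δψ = 0.9536
d = R·√(Δφ² + q²Δλ²) = 6373·1.88668 = 12024 km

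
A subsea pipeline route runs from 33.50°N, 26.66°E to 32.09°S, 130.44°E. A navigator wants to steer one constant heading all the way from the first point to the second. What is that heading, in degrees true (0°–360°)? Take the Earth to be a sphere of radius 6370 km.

123.8°

Meridional parts: M(φ₁)=+0.6212, M(φ₂)=-0.5919 → ΔM = -1.2130;  Δλ = +1.8113 rad
tan C = Δλ / ΔM = -1.4932 → C = 123.81°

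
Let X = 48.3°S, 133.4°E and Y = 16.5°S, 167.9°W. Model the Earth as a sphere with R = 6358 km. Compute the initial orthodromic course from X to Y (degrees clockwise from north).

θ = atan2( sin Δλ·cos φ₂ ,  cos φ₁ sin φ₂ − sin φ₁ cos φ₂ cos Δλ )
  = atan2(+0.8193, +0.1830) = 77.41°

77.4°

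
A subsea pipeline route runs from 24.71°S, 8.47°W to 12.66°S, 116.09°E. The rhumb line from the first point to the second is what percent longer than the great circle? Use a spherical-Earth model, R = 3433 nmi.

Great circle: σ = 1.9945 rad → d_gc = Rσ = 6847.3 nmi
Rhumb: Δφ = +0.2103, Δλ = +2.1740, Δψ = +0.2225, q = Δφ/Δψ = 0.9451 → d_rh = R√(Δφ²+q²Δλ²) = 7090.7 nmi
Excess = (7090.7 − 6847.3) / 6847.3 = 243.4 / 6847.3 = 3.555% ≈ 3.6%

3.6%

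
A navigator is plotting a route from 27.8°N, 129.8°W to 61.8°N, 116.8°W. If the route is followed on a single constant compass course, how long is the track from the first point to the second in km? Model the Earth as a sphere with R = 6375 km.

Rhumb course C = atan2(Δλ, Δψ) with Δψ = ln[tan(π/4+φ₂/2)/tan(π/4+φ₁/2)] = +0.8761, Δλ = +0.2269 → C = 14.52°
d = R·|Δφ| / |cos C| = 6375·0.59341 / 0.96806 = 3908 km

3908 km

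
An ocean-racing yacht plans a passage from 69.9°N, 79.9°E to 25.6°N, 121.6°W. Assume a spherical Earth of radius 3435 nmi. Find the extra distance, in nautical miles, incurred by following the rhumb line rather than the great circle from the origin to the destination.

1383 nmi

Great circle: cos σ = sin φ₁ sin φ₂ + cos φ₁ cos φ₂ cos Δλ,  σ = 1.4531 rad → d_gc = 4991.4 nmi
Rhumb line: Δψ = -1.2679, q = Δφ/Δψ = 0.6098, d_rh = R√(Δφ²+q²Δλ²) = 6374.5 nmi
Excess = 6374.5 − 4991.4 = 1383.1 ≈ 1383 nmi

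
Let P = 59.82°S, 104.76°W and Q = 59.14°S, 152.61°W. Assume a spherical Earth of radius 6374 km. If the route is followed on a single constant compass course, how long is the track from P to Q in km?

Δψ = ln[tan(π/4+φ₂/2)/tan(π/4+φ₁/2)] = +0.0234;  Δφ = +0.0119 rad,  Δλ = -0.8351 rad
q = Δφ/Δψ = 0.5078
d = R·√(Δφ² + q²Δλ²) = 6374·0.42427 = 2704 km

2704 km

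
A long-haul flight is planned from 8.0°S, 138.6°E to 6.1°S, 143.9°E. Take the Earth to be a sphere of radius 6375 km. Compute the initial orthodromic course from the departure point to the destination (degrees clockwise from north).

N = sin Δλ·cos φ₂ = +0.0918;  D = cos φ₁ sin φ₂ − sin φ₁ cos φ₂ cos Δλ = +0.0326
initial course = atan2(N, D) = 70.48°

70.5°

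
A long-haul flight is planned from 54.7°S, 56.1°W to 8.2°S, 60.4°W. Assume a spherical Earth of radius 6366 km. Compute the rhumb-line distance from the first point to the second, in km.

5181 km

Δψ = ln[tan(π/4+φ₂/2)/tan(π/4+φ₁/2)] = +1.0015;  Δφ = +0.8116 rad,  Δλ = -0.0750 rad
q = Δφ/Δψ = 0.8103
d = R·√(Δφ² + q²Δλ²) = 6366·0.81385 = 5181 km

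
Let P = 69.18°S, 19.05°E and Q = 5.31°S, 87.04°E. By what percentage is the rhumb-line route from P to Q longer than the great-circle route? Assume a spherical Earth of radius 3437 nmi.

Great circle: σ = 1.3499 rad → d_gc = Rσ = 4639.5 nmi
Rhumb: Δφ = +1.1147, Δλ = +1.1866, Δψ = +1.6016, q = Δφ/Δψ = 0.6960 → d_rh = R√(Δφ²+q²Δλ²) = 4768.4 nmi
Excess = (4768.4 − 4639.5) / 4639.5 = 128.9 / 4639.5 = 2.78% ≈ 2.8%

2.8%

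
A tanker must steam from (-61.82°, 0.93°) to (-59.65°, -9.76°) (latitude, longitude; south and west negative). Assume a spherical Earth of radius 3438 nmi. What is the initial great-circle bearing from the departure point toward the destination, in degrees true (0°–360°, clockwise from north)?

287.8°

θ = atan2( sin Δλ·cos φ₂ ,  cos φ₁ sin φ₂ − sin φ₁ cos φ₂ cos Δλ )
  = atan2(-0.0937, +0.0301) = 287.82°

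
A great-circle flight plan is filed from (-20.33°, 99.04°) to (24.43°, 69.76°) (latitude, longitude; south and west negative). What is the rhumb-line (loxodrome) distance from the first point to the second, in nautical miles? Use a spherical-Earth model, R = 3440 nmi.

Δψ = ln[tan(π/4+φ₂/2)/tan(π/4+φ₁/2)] = +0.8024;  Δφ = +0.7812 rad,  Δλ = -0.5110 rad
q = Δφ/Δψ = 0.9735
d = R·√(Δφ² + q²Δλ²) = 3440·0.92618 = 3186 nmi

3186 nmi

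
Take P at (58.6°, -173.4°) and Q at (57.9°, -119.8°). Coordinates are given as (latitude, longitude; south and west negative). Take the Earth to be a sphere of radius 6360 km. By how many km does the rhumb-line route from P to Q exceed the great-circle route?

Great circle: cos σ = sin φ₁ sin φ₂ + cos φ₁ cos φ₂ cos Δλ,  σ = 0.4792 rad → d_gc = 3047.8 km
Rhumb line: Δψ = -0.0232, q = Δφ/Δψ = 0.5262, d_rh = R√(Δφ²+q²Δλ²) = 3131.7 km
Excess = 3131.7 − 3047.8 = 83.9 ≈ 84 km

84 km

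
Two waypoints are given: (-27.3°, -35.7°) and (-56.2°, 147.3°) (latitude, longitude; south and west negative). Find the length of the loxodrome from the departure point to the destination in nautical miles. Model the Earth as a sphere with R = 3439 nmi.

7895 nmi

Δψ = ln[tan(π/4+φ₂/2)/tan(π/4+φ₁/2)] = -0.6957;  Δφ = -0.5044 rad,  Δλ = -3.0892 rad
q = Δφ/Δψ = 0.7250
d = R·√(Δφ² + q²Δλ²) = 3439·2.29584 = 7895 nmi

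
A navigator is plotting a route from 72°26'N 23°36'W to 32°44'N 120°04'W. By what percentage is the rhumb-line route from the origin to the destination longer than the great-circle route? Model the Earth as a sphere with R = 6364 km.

8.7%

Great circle: σ = 1.0622 rad → d_gc = Rσ = 6760.1 km
Rhumb: Δφ = -0.6929, Δλ = -1.6837, Δψ = -1.2623, q = Δφ/Δψ = 0.5489 → d_rh = R√(Δφ²+q²Δλ²) = 7350.9 km
Excess = (7350.9 − 6760.1) / 6760.1 = 590.8 / 6760.1 = 8.74% ≈ 8.7%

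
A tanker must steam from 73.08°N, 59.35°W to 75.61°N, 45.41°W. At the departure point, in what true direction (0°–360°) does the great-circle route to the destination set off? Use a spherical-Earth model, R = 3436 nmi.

49.5°

N = sin Δλ·cos φ₂ = +0.0599;  D = cos φ₁ sin φ₂ − sin φ₁ cos φ₂ cos Δλ = +0.0511
initial course = atan2(N, D) = 49.49°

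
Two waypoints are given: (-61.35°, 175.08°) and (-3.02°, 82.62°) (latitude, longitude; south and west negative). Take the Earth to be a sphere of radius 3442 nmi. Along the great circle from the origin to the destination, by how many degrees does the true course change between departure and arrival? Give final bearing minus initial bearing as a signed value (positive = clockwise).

Initial bearing θ₁ = atan2(sin Δλ cos φ₂, cos φ₁ sin φ₂ − sin φ₁ cos φ₂ cos Δλ) = 266.39°
Final bearing θ₂ = (initial bearing from the destination back to the start) + 180° = 331.37°
Δθ = θ₂ − θ₁ = +65.0°

+65.0°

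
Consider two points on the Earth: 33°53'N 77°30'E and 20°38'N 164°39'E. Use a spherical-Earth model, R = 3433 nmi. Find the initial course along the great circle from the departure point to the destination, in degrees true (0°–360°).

N = sin Δλ·cos φ₂ = +0.9347;  D = cos φ₁ sin φ₂ − sin φ₁ cos φ₂ cos Δλ = +0.2666
initial course = atan2(N, D) = 74.08°

74.1°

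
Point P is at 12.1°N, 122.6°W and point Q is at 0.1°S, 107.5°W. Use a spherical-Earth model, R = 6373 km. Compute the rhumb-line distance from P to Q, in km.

Rhumb course C = atan2(Δλ, Δψ) with Δψ = ln[tan(π/4+φ₂/2)/tan(π/4+φ₁/2)] = -0.2145, Δλ = +0.2635 → C = 129.14°
d = R·|Δφ| / |cos C| = 6373·0.21293 / 0.63128 = 2150 km

2150 km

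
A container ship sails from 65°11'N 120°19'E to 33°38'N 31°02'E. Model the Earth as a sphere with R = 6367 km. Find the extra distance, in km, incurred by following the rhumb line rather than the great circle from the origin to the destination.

Great circle: cos σ = sin φ₁ sin φ₂ + cos φ₁ cos φ₂ cos Δλ,  σ = 1.0390 rad → d_gc = 6615.19 km
Rhumb line: Δψ = -0.8901, q = Δφ/Δψ = 0.6186, d_rh = R√(Δφ²+q²Δλ²) = 7068.68 km
Excess = 7068.68 − 6615.19 = 453.49 ≈ 453 km

453 km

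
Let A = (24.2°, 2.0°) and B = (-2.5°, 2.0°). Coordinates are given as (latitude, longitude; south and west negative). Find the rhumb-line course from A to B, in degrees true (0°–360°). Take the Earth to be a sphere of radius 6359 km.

Δψ = ln[tan(π/4+φ₂/2)/tan(π/4+φ₁/2)] = -0.4792
Δλ = +0.0000 rad (taken the short way round)
course = atan2(Δλ, Δψ) = 180.00°

180.0°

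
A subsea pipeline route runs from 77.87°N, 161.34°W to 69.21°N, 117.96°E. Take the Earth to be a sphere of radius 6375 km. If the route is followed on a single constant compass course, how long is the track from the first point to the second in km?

Δψ = ln[tan(π/4+φ₂/2)/tan(π/4+φ₁/2)] = -0.5461;  Δφ = -0.1511 rad,  Δλ = -1.4085 rad
q = Δφ/Δψ = 0.2768
d = R·√(Δφ² + q²Δλ²) = 6375·0.41810 = 2665 km

2665 km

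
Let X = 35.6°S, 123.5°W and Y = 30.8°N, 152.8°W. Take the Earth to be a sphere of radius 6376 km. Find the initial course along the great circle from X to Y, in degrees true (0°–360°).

θ = atan2( sin Δλ·cos φ₂ ,  cos φ₁ sin φ₂ − sin φ₁ cos φ₂ cos Δλ )
  = atan2(-0.4204, +0.8524) = 333.75°

333.7°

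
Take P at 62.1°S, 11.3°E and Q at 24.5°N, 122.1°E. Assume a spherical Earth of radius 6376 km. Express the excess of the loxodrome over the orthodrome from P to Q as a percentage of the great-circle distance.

Great circle: σ = 2.1150 rad → d_gc = Rσ = 13484.9 km
Rhumb: Δφ = +1.5115, Δλ = +1.9338, Δψ = +1.8340, q = Δφ/Δψ = 0.8241 → d_rh = R√(Δφ²+q²Δλ²) = 14004.7 km
Excess = (14004.7 − 13484.9) / 13484.9 = 519.8 / 13484.9 = 3.855% ≈ 3.9%

3.9%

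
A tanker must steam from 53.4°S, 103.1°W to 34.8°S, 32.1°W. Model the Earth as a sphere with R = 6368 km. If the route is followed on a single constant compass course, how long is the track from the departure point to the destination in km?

Rhumb course C = atan2(Δλ, Δψ) with Δψ = ln[tan(π/4+φ₂/2)/tan(π/4+φ₁/2)] = +0.4579, Δλ = +1.2392 → C = 69.72°
d = R·|Δφ| / |cos C| = 6368·0.32463 / 0.34662 = 5964 km

5964 km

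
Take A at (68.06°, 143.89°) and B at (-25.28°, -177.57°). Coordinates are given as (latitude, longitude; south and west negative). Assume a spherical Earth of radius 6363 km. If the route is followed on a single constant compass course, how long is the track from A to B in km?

10886 km

Rhumb course C = atan2(Δλ, Δψ) with Δψ = ln[tan(π/4+φ₂/2)/tan(π/4+φ₁/2)] = -2.0970, Δλ = +0.6726 → C = 162.22°
d = R·|Δφ| / |cos C| = 6363·1.62909 / 0.95221 = 10886 km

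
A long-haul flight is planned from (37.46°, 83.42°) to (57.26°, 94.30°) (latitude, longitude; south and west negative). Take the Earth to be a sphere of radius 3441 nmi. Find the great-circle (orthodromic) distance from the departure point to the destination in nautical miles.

Haversine: a = sin²(Δφ/2)+cos φ₁ cos φ₂ sin²(Δλ/2) = 0.03342;  σ = 2·atan2(√a,√(1−a))
σ = 21.066° → d = Rσ = 3441·0.36768 = 1265 nmi

1265 nmi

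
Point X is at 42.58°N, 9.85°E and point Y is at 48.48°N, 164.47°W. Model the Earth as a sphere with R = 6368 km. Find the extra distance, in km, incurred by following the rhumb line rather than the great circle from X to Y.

Great circle: cos σ = sin φ₁ sin φ₂ + cos φ₁ cos φ₂ cos Δλ,  σ = 1.5499 rad → d_gc = 9869.8 km
Rhumb line: Δψ = +0.1472, q = Δφ/Δψ = 0.6996, d_rh = R√(Δφ²+q²Δλ²) = 13569.8 km
Excess = 13569.8 − 9869.8 = 3700.0 ≈ 3700 km

3700 km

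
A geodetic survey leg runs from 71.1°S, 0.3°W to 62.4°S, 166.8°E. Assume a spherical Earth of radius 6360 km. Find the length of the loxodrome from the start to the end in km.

Δψ = ln[tan(π/4+φ₂/2)/tan(π/4+φ₁/2)] = +0.3891;  Δφ = +0.1518 rad,  Δλ = +2.9164 rad
q = Δφ/Δψ = 0.3902
d = R·√(Δφ² + q²Δλ²) = 6360·1.14812 = 7302 km

7302 km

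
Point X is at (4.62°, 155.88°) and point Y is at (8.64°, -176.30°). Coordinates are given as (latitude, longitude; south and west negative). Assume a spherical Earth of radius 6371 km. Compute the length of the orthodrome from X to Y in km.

3104 km

cos σ = sin φ₁ sin φ₂ + cos φ₁ cos φ₂ cos Δλ
      = sin(4.62°)sin(8.64°) + cos(4.62°)cos(8.64°)cos(27.82°) = 0.8836
σ = 27.915° → d = Rσ = 6371·0.48721 = 3104 km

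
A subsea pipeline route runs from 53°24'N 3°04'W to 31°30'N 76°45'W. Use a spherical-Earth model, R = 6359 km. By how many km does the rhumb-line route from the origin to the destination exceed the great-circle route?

Great circle: cos σ = sin φ₁ sin φ₂ + cos φ₁ cos φ₂ cos Δλ,  σ = 0.9736 rad → d_gc = 6191.37 km
Rhumb line: Δψ = -0.5267, q = Δφ/Δψ = 0.7257, d_rh = R√(Δφ²+q²Δλ²) = 6412.89 km
Excess = 6412.89 − 6191.37 = 221.52 ≈ 222 km

222 km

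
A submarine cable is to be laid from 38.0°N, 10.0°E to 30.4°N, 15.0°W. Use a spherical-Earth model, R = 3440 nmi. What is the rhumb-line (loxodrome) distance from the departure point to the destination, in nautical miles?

Δψ = ln[tan(π/4+φ₂/2)/tan(π/4+φ₁/2)] = -0.1606;  Δφ = -0.1326 rad,  Δλ = -0.4363 rad
q = Δφ/Δψ = 0.8259
d = R·√(Δφ² + q²Δλ²) = 3440·0.38401 = 1321 nmi

1321 nmi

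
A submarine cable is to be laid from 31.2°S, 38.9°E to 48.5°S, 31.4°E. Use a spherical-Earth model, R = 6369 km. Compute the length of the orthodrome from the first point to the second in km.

2024 km

cos σ = sin φ₁ sin φ₂ + cos φ₁ cos φ₂ cos Δλ
      = sin(-31.20°)sin(-48.50°) + cos(-31.20°)cos(-48.50°)cos(-7.50°) = 0.9499
σ = 18.211° → d = Rσ = 6369·0.31784 = 2024 km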